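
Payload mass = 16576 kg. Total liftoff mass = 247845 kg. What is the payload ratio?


PR = 16576 / 247845 = 0.0669

0.0669


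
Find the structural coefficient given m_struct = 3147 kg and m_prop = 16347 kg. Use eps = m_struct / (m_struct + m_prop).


eps = 3147 / (3147 + 16347) = 0.1614

0.1614


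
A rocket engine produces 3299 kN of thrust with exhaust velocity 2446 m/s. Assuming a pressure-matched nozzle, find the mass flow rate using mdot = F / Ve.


mdot = F / Ve = 3299000 / 2446 = 1348.7 kg/s

1348.7 kg/s


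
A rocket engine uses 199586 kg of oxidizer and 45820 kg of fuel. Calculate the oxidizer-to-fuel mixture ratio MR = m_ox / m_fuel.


MR = 199586 / 45820 = 4.36

4.36


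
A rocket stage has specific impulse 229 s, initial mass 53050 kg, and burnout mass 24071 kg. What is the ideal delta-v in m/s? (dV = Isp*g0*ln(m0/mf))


Ve = 229 * 9.81 = 2246.49 m/s
dV = 2246.49 * ln(53050/24071) = 1775 m/s

1775 m/s


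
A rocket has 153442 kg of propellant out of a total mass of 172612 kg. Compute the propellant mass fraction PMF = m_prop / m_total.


PMF = 153442 / 172612 = 0.889

0.889


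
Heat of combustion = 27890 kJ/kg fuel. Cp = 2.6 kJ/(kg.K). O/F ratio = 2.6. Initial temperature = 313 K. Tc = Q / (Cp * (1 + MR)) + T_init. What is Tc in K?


Tc = 27890 / (2.6 * (1 + 2.6)) + 313 = 3293 K

3293 K


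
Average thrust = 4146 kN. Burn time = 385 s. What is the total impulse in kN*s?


It = 4146 * 385 = 1596210 kN*s

1596210 kN*s


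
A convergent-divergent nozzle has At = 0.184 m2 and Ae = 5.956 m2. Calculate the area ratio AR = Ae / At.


AR = 5.956 / 0.184 = 32.4

32.4


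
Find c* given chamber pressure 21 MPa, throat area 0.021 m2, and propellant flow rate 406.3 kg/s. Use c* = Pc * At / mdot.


c* = 21e6 * 0.021 / 406.3 = 1085 m/s

1085 m/s


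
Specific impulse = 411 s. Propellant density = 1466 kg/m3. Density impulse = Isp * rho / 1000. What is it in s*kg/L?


rho*Isp = 411 * 1466 / 1000 = 603 s*kg/L

603 s*kg/L


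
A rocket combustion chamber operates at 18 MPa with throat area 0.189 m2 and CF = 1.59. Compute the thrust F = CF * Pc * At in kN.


F = 1.59 * 18e6 * 0.189 = 5.4092e+06 N = 5409.2 kN

5409.2 kN


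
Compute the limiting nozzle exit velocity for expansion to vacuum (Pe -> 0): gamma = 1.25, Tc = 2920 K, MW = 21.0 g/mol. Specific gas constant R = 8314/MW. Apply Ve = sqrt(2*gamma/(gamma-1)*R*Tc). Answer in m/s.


R = 8314 / 21.0 = 395.9 J/(kg.K)
Ve = sqrt(2 * 1.25 / (1.25 - 1) * 395.9 * 2920) = 3400 m/s

3400 m/s


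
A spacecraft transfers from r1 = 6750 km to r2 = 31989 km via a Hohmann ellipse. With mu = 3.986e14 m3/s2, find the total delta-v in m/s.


V1 = sqrt(mu/r1) = 7684.52 m/s
dV1 = V1*(sqrt(2*r2/(r1+r2)) - 1) = 2190.95 m/s
V2 = sqrt(mu/r2) = 3529.95 m/s
dV2 = V2*(1 - sqrt(2*r1/(r1+r2))) = 1446.12 m/s
Total dV = 3637 m/s

3637 m/s


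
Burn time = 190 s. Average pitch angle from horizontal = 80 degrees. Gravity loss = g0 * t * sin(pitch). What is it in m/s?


GL = 9.81 * 190 * sin(80 deg) = 1836 m/s

1836 m/s


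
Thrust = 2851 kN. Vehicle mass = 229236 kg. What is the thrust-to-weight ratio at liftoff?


TWR = 2851000 / (229236 * 9.81) = 1.27

1.27


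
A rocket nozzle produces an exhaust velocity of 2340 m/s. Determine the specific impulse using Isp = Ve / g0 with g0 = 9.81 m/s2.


Isp = Ve / g0 = 2340 / 9.81 = 238.5 s

238.5 s


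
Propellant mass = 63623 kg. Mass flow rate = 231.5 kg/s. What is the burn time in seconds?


tb = 63623 / 231.5 = 274.8 s

274.8 s


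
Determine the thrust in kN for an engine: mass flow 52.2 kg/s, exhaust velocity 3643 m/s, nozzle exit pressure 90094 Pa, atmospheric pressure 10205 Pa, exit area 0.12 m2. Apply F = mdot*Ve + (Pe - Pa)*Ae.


F = 52.2 * 3643 + (90094 - 10205) * 0.12 = 199751.0 N = 199.8 kN

199.8 kN


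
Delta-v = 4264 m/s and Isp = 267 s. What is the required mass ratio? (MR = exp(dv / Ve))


Ve = 267 * 9.81 = 2619.27 m/s
MR = exp(4264 / 2619.27) = 5.093

5.093


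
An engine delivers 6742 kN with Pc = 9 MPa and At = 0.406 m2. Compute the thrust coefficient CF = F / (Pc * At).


CF = 6742000 / (9e6 * 0.406) = 1.85

1.85


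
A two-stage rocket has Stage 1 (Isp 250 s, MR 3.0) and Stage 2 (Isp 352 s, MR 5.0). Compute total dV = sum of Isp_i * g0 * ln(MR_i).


dV1 = 250 * 9.81 * ln(3.0) = 2694.3 m/s
dV2 = 352 * 9.81 * ln(5.0) = 5557.6 m/s
Total dV = 2694.3 + 5557.6 = 8251.9 m/s ~ 8252 m/s

8252 m/s


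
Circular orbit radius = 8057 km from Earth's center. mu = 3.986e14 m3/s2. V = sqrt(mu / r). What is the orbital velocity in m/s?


V = sqrt(3.986e14 / 8057000) = 7034 m/s

7034 m/s


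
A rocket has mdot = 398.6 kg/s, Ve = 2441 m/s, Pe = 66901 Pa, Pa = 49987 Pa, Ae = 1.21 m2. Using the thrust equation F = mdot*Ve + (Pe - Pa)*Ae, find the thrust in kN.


F = 398.6 * 2441 + (66901 - 49987) * 1.21 = 993449.0 N = 993.4 kN

993.4 kN


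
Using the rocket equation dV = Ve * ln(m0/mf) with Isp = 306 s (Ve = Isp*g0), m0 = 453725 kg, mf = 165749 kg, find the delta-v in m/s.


Ve = 306 * 9.81 = 3001.86 m/s
dV = 3001.86 * ln(453725/165749) = 3023 m/s

3023 m/s


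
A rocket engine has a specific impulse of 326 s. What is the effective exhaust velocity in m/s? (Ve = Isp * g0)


Ve = Isp * g0 = 326 * 9.81 = 3198.1 m/s

3198.1 m/s


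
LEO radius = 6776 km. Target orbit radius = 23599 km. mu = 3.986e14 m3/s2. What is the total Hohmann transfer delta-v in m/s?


V1 = sqrt(mu/r1) = 7669.76 m/s
dV1 = V1*(sqrt(2*r2/(r1+r2)) - 1) = 1890.85 m/s
V2 = sqrt(mu/r2) = 4109.81 m/s
dV2 = V2*(1 - sqrt(2*r1/(r1+r2))) = 1364.67 m/s
Total dV = 3256 m/s

3256 m/s


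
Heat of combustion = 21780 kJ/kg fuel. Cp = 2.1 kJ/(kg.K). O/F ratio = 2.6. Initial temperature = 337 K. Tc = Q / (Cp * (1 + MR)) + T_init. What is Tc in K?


Tc = 21780 / (2.1 * (1 + 2.6)) + 337 = 3218 K

3218 K


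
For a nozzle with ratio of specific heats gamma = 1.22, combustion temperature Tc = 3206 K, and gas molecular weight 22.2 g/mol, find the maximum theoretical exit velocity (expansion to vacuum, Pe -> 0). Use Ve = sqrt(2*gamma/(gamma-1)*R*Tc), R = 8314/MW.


R = 8314 / 22.2 = 374.5 J/(kg.K)
Ve = sqrt(2 * 1.22 / (1.22 - 1) * 374.5 * 3206) = 3649 m/s

3649 m/s


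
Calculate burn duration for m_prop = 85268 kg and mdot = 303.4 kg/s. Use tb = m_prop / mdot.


tb = 85268 / 303.4 = 281.0 s

281.0 s


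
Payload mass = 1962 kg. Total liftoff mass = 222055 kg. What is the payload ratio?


PR = 1962 / 222055 = 0.0088

0.0088


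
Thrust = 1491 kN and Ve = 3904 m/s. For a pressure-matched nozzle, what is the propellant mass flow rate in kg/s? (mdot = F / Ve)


mdot = F / Ve = 1491000 / 3904 = 381.9 kg/s

381.9 kg/s


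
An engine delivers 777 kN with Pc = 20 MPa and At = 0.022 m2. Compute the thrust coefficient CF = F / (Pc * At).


CF = 777000 / (20e6 * 0.022) = 1.77

1.77


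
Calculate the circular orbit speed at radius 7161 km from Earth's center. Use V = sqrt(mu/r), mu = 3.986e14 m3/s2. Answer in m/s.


V = sqrt(3.986e14 / 7161000) = 7461 m/s

7461 m/s


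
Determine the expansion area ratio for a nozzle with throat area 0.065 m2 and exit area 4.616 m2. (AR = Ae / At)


AR = 4.616 / 0.065 = 71.0

71.0


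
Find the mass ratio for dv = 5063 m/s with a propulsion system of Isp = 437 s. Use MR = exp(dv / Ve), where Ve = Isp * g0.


Ve = 437 * 9.81 = 4286.97 m/s
MR = exp(5063 / 4286.97) = 3.258

3.258


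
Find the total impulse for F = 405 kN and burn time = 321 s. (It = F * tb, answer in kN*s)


It = 405 * 321 = 130005 kN*s

130005 kN*s


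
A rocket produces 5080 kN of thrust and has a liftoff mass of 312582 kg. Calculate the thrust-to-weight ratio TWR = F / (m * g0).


TWR = 5080000 / (312582 * 9.81) = 1.66

1.66


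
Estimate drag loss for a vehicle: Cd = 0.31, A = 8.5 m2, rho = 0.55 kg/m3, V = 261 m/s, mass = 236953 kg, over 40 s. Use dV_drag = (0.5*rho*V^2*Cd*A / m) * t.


D = 0.5 * 0.55 * 261^2 * 0.31 * 8.5 = 49362.18 N
a = 49362.18 / 236953 = 0.2083 m/s2
dV = 0.2083 * 40 = 8.3 m/s

8.3 m/s


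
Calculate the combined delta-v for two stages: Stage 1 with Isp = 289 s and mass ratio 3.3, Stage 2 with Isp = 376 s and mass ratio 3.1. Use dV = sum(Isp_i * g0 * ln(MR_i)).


dV1 = 289 * 9.81 * ln(3.3) = 3384.9 m/s
dV2 = 376 * 9.81 * ln(3.1) = 4173.2 m/s
Total dV = 3384.9 + 4173.2 = 7558.1 m/s ~ 7558 m/s

7558 m/s


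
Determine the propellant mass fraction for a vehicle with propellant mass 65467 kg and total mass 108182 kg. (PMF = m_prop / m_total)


PMF = 65467 / 108182 = 0.605

0.605


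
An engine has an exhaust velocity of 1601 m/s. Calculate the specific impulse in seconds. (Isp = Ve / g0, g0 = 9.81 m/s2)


Isp = Ve / g0 = 1601 / 9.81 = 163.2 s

163.2 s


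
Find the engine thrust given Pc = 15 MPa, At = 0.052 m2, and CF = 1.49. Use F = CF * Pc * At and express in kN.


F = 1.49 * 15e6 * 0.052 = 1.1622e+06 N = 1162.2 kN

1162.2 kN


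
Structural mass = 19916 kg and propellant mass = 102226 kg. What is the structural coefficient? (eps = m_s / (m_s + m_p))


eps = 19916 / (19916 + 102226) = 0.1631

0.1631


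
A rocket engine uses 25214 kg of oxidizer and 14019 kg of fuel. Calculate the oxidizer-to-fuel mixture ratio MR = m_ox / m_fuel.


MR = 25214 / 14019 = 1.8

1.8


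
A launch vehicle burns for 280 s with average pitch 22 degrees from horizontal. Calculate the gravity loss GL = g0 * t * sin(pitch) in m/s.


GL = 9.81 * 280 * sin(22 deg) = 1029 m/s

1029 m/s


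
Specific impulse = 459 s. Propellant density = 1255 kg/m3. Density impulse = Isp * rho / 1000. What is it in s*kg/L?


rho*Isp = 459 * 1255 / 1000 = 576 s*kg/L

576 s*kg/L


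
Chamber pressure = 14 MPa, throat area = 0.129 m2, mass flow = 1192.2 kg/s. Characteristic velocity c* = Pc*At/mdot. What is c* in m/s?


c* = 14e6 * 0.129 / 1192.2 = 1515 m/s

1515 m/s


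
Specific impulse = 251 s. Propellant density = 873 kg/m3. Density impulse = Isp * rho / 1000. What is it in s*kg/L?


rho*Isp = 251 * 873 / 1000 = 219 s*kg/L

219 s*kg/L


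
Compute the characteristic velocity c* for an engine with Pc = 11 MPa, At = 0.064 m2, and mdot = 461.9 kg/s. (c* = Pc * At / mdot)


c* = 11e6 * 0.064 / 461.9 = 1524 m/s

1524 m/s


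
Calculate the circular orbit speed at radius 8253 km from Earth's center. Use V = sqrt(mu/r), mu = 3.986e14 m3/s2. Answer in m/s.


V = sqrt(3.986e14 / 8253000) = 6950 m/s

6950 m/s


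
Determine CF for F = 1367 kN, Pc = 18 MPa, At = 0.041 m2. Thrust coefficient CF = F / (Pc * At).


CF = 1367000 / (18e6 * 0.041) = 1.85

1.85


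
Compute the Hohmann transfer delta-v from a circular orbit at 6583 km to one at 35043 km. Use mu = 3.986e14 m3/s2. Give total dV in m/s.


V1 = sqrt(mu/r1) = 7781.38 m/s
dV1 = V1*(sqrt(2*r2/(r1+r2)) - 1) = 2315.56 m/s
V2 = sqrt(mu/r2) = 3372.62 m/s
dV2 = V2*(1 - sqrt(2*r1/(r1+r2))) = 1475.86 m/s
Total dV = 3791 m/s

3791 m/s


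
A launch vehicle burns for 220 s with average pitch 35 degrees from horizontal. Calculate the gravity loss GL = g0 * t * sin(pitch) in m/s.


GL = 9.81 * 220 * sin(35 deg) = 1238 m/s

1238 m/s


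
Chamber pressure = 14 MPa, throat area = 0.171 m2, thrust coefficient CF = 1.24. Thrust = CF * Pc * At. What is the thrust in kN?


F = 1.24 * 14e6 * 0.171 = 2.9686e+06 N = 2968.6 kN

2968.6 kN


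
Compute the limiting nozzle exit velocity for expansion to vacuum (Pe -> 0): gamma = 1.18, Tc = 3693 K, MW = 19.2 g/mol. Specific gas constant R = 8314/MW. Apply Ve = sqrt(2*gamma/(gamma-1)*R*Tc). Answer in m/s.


R = 8314 / 19.2 = 433.02 J/(kg.K)
Ve = sqrt(2 * 1.18 / (1.18 - 1) * 433.02 * 3693) = 4579 m/s

4579 m/s


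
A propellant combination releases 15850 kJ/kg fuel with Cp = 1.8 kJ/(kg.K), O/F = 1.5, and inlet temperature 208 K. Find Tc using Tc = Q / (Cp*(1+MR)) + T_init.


Tc = 15850 / (1.8 * (1 + 1.5)) + 208 = 3730 K

3730 K


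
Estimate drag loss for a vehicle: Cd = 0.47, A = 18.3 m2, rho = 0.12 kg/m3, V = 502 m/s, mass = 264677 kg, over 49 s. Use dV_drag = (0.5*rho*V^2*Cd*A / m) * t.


D = 0.5 * 0.12 * 502^2 * 0.47 * 18.3 = 130049.18 N
a = 130049.18 / 264677 = 0.4914 m/s2
dV = 0.4914 * 49 = 24.1 m/s

24.1 m/s


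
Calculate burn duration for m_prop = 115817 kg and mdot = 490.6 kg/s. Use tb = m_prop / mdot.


tb = 115817 / 490.6 = 236.1 s

236.1 s


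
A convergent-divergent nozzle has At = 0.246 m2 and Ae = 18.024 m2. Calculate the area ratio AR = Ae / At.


AR = 18.024 / 0.246 = 73.3

73.3


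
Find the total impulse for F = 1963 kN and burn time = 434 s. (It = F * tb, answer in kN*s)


It = 1963 * 434 = 851942 kN*s

851942 kN*s


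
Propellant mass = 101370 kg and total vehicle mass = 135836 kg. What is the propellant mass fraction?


PMF = 101370 / 135836 = 0.746

0.746


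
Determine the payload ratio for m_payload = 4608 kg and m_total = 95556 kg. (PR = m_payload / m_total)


PR = 4608 / 95556 = 0.0482

0.0482


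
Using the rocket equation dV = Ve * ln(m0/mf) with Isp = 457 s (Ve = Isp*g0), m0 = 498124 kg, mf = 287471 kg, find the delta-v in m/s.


Ve = 457 * 9.81 = 4483.17 m/s
dV = 4483.17 * ln(498124/287471) = 2465 m/s

2465 m/s


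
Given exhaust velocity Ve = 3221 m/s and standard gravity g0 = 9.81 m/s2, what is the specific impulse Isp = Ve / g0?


Isp = Ve / g0 = 3221 / 9.81 = 328.3 s

328.3 s


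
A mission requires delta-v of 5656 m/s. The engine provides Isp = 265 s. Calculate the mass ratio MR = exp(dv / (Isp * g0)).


Ve = 265 * 9.81 = 2599.65 m/s
MR = exp(5656 / 2599.65) = 8.808

8.808


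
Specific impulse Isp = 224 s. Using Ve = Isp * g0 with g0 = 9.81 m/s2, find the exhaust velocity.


Ve = Isp * g0 = 224 * 9.81 = 2197.4 m/s

2197.4 m/s


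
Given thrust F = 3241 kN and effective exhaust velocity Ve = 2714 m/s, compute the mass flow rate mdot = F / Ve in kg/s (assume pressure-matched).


mdot = F / Ve = 3241000 / 2714 = 1194.2 kg/s

1194.2 kg/s


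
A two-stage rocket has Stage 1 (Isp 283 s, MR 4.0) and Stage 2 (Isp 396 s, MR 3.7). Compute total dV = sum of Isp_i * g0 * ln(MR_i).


dV1 = 283 * 9.81 * ln(4.0) = 3848.7 m/s
dV2 = 396 * 9.81 * ln(3.7) = 5082.6 m/s
Total dV = 3848.7 + 5082.6 = 8931.3 m/s ~ 8931 m/s

8931 m/s


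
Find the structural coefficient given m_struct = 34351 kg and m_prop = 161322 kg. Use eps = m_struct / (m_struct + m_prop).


eps = 34351 / (34351 + 161322) = 0.1756

0.1756


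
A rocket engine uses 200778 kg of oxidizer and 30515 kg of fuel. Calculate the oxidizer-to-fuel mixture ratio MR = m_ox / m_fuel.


MR = 200778 / 30515 = 6.58

6.58


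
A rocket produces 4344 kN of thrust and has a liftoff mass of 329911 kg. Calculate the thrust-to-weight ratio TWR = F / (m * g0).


TWR = 4344000 / (329911 * 9.81) = 1.34

1.34


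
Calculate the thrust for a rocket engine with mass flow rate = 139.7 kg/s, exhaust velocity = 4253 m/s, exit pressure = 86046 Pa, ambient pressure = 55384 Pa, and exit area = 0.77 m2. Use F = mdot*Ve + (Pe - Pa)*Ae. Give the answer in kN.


F = 139.7 * 4253 + (86046 - 55384) * 0.77 = 617754.0 N = 617.8 kN

617.8 kN


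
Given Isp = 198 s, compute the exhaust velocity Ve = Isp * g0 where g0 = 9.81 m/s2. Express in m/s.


Ve = Isp * g0 = 198 * 9.81 = 1942.4 m/s

1942.4 m/s


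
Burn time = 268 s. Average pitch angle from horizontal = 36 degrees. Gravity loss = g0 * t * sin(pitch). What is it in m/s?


GL = 9.81 * 268 * sin(36 deg) = 1545 m/s

1545 m/s


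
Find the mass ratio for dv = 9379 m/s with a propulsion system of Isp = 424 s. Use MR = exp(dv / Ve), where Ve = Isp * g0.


Ve = 424 * 9.81 = 4159.44 m/s
MR = exp(9379 / 4159.44) = 9.534

9.534


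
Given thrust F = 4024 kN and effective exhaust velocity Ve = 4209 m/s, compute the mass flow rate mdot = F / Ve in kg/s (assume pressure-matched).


mdot = F / Ve = 4024000 / 4209 = 956.0 kg/s

956.0 kg/s


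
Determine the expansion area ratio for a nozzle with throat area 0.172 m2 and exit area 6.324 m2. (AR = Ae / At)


AR = 6.324 / 0.172 = 36.8

36.8


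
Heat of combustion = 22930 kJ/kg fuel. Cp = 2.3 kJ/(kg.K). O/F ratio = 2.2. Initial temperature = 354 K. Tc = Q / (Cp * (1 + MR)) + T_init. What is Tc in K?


Tc = 22930 / (2.3 * (1 + 2.2)) + 354 = 3469 K

3469 K


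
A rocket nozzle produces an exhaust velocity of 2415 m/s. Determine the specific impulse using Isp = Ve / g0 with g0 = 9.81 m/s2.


Isp = Ve / g0 = 2415 / 9.81 = 246.2 s

246.2 s


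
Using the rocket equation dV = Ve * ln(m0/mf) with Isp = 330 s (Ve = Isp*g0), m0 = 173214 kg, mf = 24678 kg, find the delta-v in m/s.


Ve = 330 * 9.81 = 3237.3 m/s
dV = 3237.3 * ln(173214/24678) = 6308 m/s

6308 m/s


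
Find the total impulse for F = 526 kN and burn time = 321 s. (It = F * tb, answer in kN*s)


It = 526 * 321 = 168846 kN*s

168846 kN*s


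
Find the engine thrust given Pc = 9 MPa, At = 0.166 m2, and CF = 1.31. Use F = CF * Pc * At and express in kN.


F = 1.31 * 9e6 * 0.166 = 1.9571e+06 N = 1957.1 kN

1957.1 kN


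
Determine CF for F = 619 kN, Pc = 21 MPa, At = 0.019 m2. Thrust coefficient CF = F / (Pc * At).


CF = 619000 / (21e6 * 0.019) = 1.55

1.55


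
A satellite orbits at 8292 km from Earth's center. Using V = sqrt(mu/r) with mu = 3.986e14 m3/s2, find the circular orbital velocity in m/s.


V = sqrt(3.986e14 / 8292000) = 6933 m/s

6933 m/s


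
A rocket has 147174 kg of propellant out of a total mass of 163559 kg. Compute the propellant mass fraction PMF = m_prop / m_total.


PMF = 147174 / 163559 = 0.9

0.9


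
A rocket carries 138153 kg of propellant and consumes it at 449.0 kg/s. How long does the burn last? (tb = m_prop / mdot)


tb = 138153 / 449.0 = 307.7 s

307.7 s


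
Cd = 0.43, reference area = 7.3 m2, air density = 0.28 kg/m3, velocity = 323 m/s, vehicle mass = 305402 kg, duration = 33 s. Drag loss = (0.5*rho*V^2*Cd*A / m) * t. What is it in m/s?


D = 0.5 * 0.28 * 323^2 * 0.43 * 7.3 = 45848.42 N
a = 45848.42 / 305402 = 0.1501 m/s2
dV = 0.1501 * 33 = 5.0 m/s

5.0 m/s


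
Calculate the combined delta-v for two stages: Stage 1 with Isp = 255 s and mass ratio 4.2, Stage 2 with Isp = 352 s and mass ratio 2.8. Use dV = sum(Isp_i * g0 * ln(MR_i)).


dV1 = 255 * 9.81 * ln(4.2) = 3589.9 m/s
dV2 = 352 * 9.81 * ln(2.8) = 3555.4 m/s
Total dV = 3589.9 + 3555.4 = 7145.3 m/s ~ 7145 m/s

7145 m/s


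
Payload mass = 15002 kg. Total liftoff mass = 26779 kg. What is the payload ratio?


PR = 15002 / 26779 = 0.5602

0.5602


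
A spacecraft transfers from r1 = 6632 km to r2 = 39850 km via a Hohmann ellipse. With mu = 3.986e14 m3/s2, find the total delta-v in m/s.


V1 = sqrt(mu/r1) = 7752.58 m/s
dV1 = V1*(sqrt(2*r2/(r1+r2)) - 1) = 2398.99 m/s
V2 = sqrt(mu/r2) = 3162.67 m/s
dV2 = V2*(1 - sqrt(2*r1/(r1+r2))) = 1473.21 m/s
Total dV = 3872 m/s

3872 m/s


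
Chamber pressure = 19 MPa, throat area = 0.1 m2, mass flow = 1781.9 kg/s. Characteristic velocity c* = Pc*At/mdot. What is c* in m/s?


c* = 19e6 * 0.1 / 1781.9 = 1066 m/s

1066 m/s


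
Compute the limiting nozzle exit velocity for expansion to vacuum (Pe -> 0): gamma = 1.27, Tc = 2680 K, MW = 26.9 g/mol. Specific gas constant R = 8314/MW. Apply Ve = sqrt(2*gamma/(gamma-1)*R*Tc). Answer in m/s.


R = 8314 / 26.9 = 309.07 J/(kg.K)
Ve = sqrt(2 * 1.27 / (1.27 - 1) * 309.07 * 2680) = 2791 m/s

2791 m/s


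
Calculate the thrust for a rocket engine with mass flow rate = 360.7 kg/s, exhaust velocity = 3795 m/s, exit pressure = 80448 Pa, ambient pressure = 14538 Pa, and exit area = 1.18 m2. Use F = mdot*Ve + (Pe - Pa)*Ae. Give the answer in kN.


F = 360.7 * 3795 + (80448 - 14538) * 1.18 = 1.4466e+06 N = 1446.6 kN

1446.6 kN


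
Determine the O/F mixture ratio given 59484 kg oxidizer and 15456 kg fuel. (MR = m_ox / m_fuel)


MR = 59484 / 15456 = 3.85

3.85


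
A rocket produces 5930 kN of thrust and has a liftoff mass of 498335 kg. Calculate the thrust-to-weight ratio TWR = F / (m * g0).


TWR = 5930000 / (498335 * 9.81) = 1.21

1.21


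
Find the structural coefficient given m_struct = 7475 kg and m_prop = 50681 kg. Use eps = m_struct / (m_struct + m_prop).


eps = 7475 / (7475 + 50681) = 0.1285

0.1285


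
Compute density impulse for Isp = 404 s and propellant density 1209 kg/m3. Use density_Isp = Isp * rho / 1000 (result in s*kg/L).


rho*Isp = 404 * 1209 / 1000 = 488 s*kg/L

488 s*kg/L


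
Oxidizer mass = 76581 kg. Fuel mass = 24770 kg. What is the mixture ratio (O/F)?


MR = 76581 / 24770 = 3.09

3.09


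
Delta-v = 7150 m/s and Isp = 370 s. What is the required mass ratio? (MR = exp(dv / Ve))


Ve = 370 * 9.81 = 3629.7 m/s
MR = exp(7150 / 3629.7) = 7.17

7.17


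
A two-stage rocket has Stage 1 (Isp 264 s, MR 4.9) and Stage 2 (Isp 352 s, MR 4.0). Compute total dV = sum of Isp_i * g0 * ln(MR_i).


dV1 = 264 * 9.81 * ln(4.9) = 4115.9 m/s
dV2 = 352 * 9.81 * ln(4.0) = 4787.0 m/s
Total dV = 4115.9 + 4787.0 = 8902.9 m/s ~ 8903 m/s

8903 m/s


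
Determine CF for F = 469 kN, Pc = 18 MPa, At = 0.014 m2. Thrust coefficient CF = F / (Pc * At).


CF = 469000 / (18e6 * 0.014) = 1.86

1.86


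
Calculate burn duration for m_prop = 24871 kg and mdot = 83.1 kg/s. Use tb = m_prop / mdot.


tb = 24871 / 83.1 = 299.3 s

299.3 s


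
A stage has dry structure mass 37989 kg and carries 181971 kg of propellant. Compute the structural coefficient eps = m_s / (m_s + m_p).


eps = 37989 / (37989 + 181971) = 0.1727

0.1727


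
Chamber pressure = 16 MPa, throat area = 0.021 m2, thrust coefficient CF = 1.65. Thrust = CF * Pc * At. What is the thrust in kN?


F = 1.65 * 16e6 * 0.021 = 554400.0 N = 554.4 kN

554.4 kN


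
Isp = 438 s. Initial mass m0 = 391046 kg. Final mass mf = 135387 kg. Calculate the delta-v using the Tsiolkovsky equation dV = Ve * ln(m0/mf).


Ve = 438 * 9.81 = 4296.78 m/s
dV = 4296.78 * ln(391046/135387) = 4558 m/s

4558 m/s


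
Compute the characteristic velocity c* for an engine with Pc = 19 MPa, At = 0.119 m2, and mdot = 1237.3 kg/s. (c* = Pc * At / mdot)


c* = 19e6 * 0.119 / 1237.3 = 1827 m/s

1827 m/s


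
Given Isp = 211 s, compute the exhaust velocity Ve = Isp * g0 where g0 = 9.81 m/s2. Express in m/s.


Ve = Isp * g0 = 211 * 9.81 = 2069.9 m/s

2069.9 m/s


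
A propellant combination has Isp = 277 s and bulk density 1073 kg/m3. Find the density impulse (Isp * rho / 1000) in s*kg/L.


rho*Isp = 277 * 1073 / 1000 = 297 s*kg/L

297 s*kg/L


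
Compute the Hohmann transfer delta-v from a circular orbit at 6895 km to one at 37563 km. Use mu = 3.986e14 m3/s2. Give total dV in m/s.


V1 = sqrt(mu/r1) = 7603.29 m/s
dV1 = V1*(sqrt(2*r2/(r1+r2)) - 1) = 2280.46 m/s
V2 = sqrt(mu/r2) = 3257.53 m/s
dV2 = V2*(1 - sqrt(2*r1/(r1+r2))) = 1443.29 m/s
Total dV = 3724 m/s

3724 m/s


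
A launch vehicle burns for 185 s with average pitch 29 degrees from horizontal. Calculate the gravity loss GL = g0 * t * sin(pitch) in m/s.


GL = 9.81 * 185 * sin(29 deg) = 880 m/s

880 m/s


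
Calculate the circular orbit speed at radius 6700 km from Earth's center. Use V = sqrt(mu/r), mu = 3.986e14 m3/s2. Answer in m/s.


V = sqrt(3.986e14 / 6700000) = 7713 m/s

7713 m/s


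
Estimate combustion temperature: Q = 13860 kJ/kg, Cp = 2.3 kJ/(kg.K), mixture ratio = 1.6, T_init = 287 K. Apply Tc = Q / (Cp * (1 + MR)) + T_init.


Tc = 13860 / (2.3 * (1 + 1.6)) + 287 = 2605 K

2605 K


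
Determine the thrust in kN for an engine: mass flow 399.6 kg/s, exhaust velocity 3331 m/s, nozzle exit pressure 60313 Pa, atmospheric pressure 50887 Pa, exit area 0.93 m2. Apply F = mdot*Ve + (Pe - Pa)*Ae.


F = 399.6 * 3331 + (60313 - 50887) * 0.93 = 1.3398e+06 N = 1339.8 kN

1339.8 kN


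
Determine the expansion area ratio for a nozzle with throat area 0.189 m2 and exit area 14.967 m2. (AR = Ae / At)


AR = 14.967 / 0.189 = 79.2

79.2


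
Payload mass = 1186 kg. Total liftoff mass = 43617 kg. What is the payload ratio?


PR = 1186 / 43617 = 0.0272

0.0272


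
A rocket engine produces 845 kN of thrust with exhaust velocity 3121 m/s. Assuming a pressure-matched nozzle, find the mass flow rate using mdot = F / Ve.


mdot = F / Ve = 845000 / 3121 = 270.7 kg/s

270.7 kg/s


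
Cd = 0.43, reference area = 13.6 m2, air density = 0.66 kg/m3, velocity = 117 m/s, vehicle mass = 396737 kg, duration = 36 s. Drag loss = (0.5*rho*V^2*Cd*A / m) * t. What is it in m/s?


D = 0.5 * 0.66 * 117^2 * 0.43 * 13.6 = 26417.58 N
a = 26417.58 / 396737 = 0.0666 m/s2
dV = 0.0666 * 36 = 2.4 m/s

2.4 m/s


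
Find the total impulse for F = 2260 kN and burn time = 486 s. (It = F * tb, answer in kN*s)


It = 2260 * 486 = 1098360 kN*s

1098360 kN*s


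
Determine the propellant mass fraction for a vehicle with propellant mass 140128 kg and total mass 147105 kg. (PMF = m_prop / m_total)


PMF = 140128 / 147105 = 0.953

0.953


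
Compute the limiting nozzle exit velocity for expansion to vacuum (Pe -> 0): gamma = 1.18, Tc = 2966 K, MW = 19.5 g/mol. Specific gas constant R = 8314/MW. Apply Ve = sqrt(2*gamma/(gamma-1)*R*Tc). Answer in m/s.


R = 8314 / 19.5 = 426.36 J/(kg.K)
Ve = sqrt(2 * 1.18 / (1.18 - 1) * 426.36 * 2966) = 4072 m/s

4072 m/s


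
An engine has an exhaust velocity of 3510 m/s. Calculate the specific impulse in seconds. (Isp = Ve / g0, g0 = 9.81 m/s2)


Isp = Ve / g0 = 3510 / 9.81 = 357.8 s

357.8 s


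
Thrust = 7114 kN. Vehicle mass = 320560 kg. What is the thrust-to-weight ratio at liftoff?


TWR = 7114000 / (320560 * 9.81) = 2.26

2.26


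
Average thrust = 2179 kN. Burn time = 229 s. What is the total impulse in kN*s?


It = 2179 * 229 = 498991 kN*s

498991 kN*s


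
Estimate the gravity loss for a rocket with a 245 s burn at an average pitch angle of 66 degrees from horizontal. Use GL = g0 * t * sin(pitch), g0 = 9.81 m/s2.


GL = 9.81 * 245 * sin(66 deg) = 2196 m/s

2196 m/s


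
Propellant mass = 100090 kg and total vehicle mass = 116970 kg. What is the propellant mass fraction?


PMF = 100090 / 116970 = 0.856

0.856


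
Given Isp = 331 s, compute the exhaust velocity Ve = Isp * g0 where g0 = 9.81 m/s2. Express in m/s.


Ve = Isp * g0 = 331 * 9.81 = 3247.1 m/s

3247.1 m/s


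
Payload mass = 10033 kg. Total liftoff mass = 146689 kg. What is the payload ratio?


PR = 10033 / 146689 = 0.0684

0.0684


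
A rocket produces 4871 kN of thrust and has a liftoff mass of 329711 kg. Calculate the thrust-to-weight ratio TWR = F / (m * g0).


TWR = 4871000 / (329711 * 9.81) = 1.51

1.51


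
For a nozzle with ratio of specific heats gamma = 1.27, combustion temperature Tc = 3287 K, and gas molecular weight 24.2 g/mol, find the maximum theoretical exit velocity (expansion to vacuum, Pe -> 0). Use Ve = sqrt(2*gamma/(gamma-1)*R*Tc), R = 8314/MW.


R = 8314 / 24.2 = 343.55 J/(kg.K)
Ve = sqrt(2 * 1.27 / (1.27 - 1) * 343.55 * 3287) = 3259 m/s

3259 m/s


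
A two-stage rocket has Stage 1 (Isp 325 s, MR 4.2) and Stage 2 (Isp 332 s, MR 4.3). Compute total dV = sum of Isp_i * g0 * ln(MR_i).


dV1 = 325 * 9.81 * ln(4.2) = 4575.4 m/s
dV2 = 332 * 9.81 * ln(4.3) = 4750.6 m/s
Total dV = 4575.4 + 4750.6 = 9326.0 m/s ~ 9326 m/s

9326 m/s


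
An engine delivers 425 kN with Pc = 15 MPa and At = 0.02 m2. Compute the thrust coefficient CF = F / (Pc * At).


CF = 425000 / (15e6 * 0.02) = 1.42

1.42


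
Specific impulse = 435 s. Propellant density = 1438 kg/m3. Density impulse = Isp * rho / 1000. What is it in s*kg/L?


rho*Isp = 435 * 1438 / 1000 = 626 s*kg/L

626 s*kg/L


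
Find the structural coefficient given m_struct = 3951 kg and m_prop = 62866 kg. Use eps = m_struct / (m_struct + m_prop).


eps = 3951 / (3951 + 62866) = 0.0591

0.0591


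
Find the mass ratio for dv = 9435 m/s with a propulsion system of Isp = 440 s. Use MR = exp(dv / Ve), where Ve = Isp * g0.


Ve = 440 * 9.81 = 4316.4 m/s
MR = exp(9435 / 4316.4) = 8.898

8.898


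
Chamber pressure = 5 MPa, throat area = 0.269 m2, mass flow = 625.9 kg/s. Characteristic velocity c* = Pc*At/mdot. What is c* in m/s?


c* = 5e6 * 0.269 / 625.9 = 2149 m/s

2149 m/s


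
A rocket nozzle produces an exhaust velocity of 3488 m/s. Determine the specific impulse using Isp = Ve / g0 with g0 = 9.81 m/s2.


Isp = Ve / g0 = 3488 / 9.81 = 355.6 s

355.6 s


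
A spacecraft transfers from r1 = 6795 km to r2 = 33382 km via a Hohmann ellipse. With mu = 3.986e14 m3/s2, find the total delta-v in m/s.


V1 = sqrt(mu/r1) = 7659.03 m/s
dV1 = V1*(sqrt(2*r2/(r1+r2)) - 1) = 2214.13 m/s
V2 = sqrt(mu/r2) = 3455.51 m/s
dV2 = V2*(1 - sqrt(2*r1/(r1+r2))) = 1445.8 m/s
Total dV = 3660 m/s

3660 m/s


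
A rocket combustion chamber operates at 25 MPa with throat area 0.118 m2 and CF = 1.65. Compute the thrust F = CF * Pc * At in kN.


F = 1.65 * 25e6 * 0.118 = 4.8675e+06 N = 4867.5 kN

4867.5 kN


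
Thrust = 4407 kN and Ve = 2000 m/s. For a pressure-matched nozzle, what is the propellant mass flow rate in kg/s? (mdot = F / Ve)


mdot = F / Ve = 4407000 / 2000 = 2203.5 kg/s

2203.5 kg/s


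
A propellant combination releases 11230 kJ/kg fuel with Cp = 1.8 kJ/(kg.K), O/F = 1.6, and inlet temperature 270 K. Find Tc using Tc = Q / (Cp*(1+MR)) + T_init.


Tc = 11230 / (1.8 * (1 + 1.6)) + 270 = 2670 K

2670 K


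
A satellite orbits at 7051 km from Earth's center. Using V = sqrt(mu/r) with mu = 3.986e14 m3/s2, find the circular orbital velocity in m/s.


V = sqrt(3.986e14 / 7051000) = 7519 m/s

7519 m/s


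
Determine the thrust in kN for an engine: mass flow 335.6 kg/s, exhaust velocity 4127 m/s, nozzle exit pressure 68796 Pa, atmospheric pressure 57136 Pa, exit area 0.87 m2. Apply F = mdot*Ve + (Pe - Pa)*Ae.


F = 335.6 * 4127 + (68796 - 57136) * 0.87 = 1.3952e+06 N = 1395.2 kN

1395.2 kN


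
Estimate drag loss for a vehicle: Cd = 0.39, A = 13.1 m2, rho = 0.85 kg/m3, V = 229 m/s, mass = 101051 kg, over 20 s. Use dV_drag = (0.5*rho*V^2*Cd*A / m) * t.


D = 0.5 * 0.85 * 229^2 * 0.39 * 13.1 = 113866.45 N
a = 113866.45 / 101051 = 1.1268 m/s2
dV = 1.1268 * 20 = 22.5 m/s

22.5 m/s


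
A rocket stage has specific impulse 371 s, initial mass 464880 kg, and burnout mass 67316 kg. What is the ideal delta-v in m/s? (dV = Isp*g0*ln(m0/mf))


Ve = 371 * 9.81 = 3639.51 m/s
dV = 3639.51 * ln(464880/67316) = 7033 m/s

7033 m/s


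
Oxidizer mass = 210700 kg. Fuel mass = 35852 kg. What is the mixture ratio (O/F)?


MR = 210700 / 35852 = 5.88

5.88


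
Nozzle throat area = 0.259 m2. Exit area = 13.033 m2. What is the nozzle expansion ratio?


AR = 13.033 / 0.259 = 50.3

50.3


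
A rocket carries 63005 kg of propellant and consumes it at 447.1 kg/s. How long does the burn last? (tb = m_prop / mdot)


tb = 63005 / 447.1 = 140.9 s

140.9 s


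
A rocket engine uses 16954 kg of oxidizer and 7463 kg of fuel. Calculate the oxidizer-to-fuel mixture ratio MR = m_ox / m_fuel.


MR = 16954 / 7463 = 2.27

2.27


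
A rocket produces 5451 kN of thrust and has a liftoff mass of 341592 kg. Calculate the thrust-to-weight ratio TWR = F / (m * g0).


TWR = 5451000 / (341592 * 9.81) = 1.63

1.63


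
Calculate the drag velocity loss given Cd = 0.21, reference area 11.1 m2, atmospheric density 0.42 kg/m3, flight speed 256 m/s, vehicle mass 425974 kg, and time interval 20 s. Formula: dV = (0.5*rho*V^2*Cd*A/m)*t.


D = 0.5 * 0.42 * 256^2 * 0.21 * 11.1 = 32080.53 N
a = 32080.53 / 425974 = 0.0753 m/s2
dV = 0.0753 * 20 = 1.5 m/s

1.5 m/s


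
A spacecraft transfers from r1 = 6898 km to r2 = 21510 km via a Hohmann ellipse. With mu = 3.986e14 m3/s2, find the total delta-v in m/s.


V1 = sqrt(mu/r1) = 7601.64 m/s
dV1 = V1*(sqrt(2*r2/(r1+r2)) - 1) = 1752.89 m/s
V2 = sqrt(mu/r2) = 4304.76 m/s
dV2 = V2*(1 - sqrt(2*r1/(r1+r2))) = 1304.87 m/s
Total dV = 3058 m/s

3058 m/s


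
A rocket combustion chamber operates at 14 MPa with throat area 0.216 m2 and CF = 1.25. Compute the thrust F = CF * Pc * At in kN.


F = 1.25 * 14e6 * 0.216 = 3.7800e+06 N = 3780.0 kN

3780.0 kN


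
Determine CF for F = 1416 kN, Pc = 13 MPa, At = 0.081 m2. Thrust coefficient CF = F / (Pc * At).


CF = 1416000 / (13e6 * 0.081) = 1.34

1.34


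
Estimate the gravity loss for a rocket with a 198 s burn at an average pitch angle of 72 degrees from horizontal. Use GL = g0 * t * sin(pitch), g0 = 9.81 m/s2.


GL = 9.81 * 198 * sin(72 deg) = 1847 m/s

1847 m/s


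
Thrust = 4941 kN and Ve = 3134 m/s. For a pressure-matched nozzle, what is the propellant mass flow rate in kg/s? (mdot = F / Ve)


mdot = F / Ve = 4941000 / 3134 = 1576.6 kg/s

1576.6 kg/s


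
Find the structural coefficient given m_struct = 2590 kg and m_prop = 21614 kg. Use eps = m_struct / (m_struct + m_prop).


eps = 2590 / (2590 + 21614) = 0.107

0.107


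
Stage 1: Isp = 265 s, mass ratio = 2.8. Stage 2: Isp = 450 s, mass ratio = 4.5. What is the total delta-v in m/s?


dV1 = 265 * 9.81 * ln(2.8) = 2676.7 m/s
dV2 = 450 * 9.81 * ln(4.5) = 6639.7 m/s
Total dV = 2676.7 + 6639.7 = 9316.4 m/s ~ 9316 m/s

9316 m/s


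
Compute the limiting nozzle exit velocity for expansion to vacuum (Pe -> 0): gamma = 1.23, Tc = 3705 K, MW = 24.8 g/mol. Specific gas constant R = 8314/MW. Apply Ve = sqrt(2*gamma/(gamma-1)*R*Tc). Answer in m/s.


R = 8314 / 24.8 = 335.24 J/(kg.K)
Ve = sqrt(2 * 1.23 / (1.23 - 1) * 335.24 * 3705) = 3645 m/s

3645 m/s


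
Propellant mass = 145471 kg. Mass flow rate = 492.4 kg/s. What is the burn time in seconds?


tb = 145471 / 492.4 = 295.4 s

295.4 s


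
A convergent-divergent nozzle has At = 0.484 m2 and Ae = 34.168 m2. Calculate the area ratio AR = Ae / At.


AR = 34.168 / 0.484 = 70.6

70.6


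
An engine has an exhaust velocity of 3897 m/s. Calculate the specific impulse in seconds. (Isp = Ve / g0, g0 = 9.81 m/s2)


Isp = Ve / g0 = 3897 / 9.81 = 397.2 s

397.2 s


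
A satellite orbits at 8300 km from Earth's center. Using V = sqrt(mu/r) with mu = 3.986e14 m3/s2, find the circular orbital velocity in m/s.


V = sqrt(3.986e14 / 8300000) = 6930 m/s

6930 m/s


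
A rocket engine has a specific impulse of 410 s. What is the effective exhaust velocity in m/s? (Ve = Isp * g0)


Ve = Isp * g0 = 410 * 9.81 = 4022.1 m/s

4022.1 m/s


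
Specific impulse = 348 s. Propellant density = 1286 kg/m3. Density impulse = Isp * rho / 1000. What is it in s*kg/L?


rho*Isp = 348 * 1286 / 1000 = 448 s*kg/L

448 s*kg/L


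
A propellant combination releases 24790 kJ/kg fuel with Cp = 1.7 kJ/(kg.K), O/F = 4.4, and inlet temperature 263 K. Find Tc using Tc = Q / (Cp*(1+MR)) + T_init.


Tc = 24790 / (1.7 * (1 + 4.4)) + 263 = 2963 K

2963 K


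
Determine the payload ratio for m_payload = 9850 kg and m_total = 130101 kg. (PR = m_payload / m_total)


PR = 9850 / 130101 = 0.0757

0.0757


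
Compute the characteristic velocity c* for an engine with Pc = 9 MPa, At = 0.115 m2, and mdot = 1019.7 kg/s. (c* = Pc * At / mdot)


c* = 9e6 * 0.115 / 1019.7 = 1015 m/s

1015 m/s


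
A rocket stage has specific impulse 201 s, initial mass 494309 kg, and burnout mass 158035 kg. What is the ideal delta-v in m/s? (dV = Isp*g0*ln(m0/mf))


Ve = 201 * 9.81 = 1971.81 m/s
dV = 1971.81 * ln(494309/158035) = 2249 m/s

2249 m/s


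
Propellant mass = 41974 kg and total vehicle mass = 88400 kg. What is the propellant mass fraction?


PMF = 41974 / 88400 = 0.475

0.475


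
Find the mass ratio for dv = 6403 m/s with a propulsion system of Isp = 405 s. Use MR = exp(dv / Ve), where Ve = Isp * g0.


Ve = 405 * 9.81 = 3973.05 m/s
MR = exp(6403 / 3973.05) = 5.011

5.011


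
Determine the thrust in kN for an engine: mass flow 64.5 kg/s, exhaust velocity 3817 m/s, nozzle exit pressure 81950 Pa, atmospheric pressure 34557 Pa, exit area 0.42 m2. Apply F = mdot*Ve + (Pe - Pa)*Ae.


F = 64.5 * 3817 + (81950 - 34557) * 0.42 = 266102.0 N = 266.1 kN

266.1 kN


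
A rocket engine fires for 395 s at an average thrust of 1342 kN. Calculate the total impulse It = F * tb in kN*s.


It = 1342 * 395 = 530090 kN*s

530090 kN*s


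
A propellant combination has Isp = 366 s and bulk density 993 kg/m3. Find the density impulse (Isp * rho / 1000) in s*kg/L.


rho*Isp = 366 * 993 / 1000 = 363 s*kg/L

363 s*kg/L


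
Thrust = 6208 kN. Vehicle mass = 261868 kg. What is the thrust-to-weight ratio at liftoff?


TWR = 6208000 / (261868 * 9.81) = 2.42

2.42


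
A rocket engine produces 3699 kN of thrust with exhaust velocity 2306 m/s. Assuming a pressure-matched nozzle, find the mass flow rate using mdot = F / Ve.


mdot = F / Ve = 3699000 / 2306 = 1604.1 kg/s

1604.1 kg/s


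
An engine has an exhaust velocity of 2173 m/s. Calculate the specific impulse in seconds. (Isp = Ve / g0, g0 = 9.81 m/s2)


Isp = Ve / g0 = 2173 / 9.81 = 221.5 s

221.5 s


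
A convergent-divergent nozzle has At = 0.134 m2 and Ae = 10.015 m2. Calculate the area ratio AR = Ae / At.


AR = 10.015 / 0.134 = 74.7

74.7


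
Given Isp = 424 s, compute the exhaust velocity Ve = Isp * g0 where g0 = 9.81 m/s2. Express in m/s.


Ve = Isp * g0 = 424 * 9.81 = 4159.4 m/s

4159.4 m/s


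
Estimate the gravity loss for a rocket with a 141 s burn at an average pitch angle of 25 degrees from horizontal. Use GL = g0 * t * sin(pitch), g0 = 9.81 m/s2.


GL = 9.81 * 141 * sin(25 deg) = 585 m/s

585 m/s


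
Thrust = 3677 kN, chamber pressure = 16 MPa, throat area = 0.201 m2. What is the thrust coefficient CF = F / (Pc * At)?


CF = 3677000 / (16e6 * 0.201) = 1.14

1.14


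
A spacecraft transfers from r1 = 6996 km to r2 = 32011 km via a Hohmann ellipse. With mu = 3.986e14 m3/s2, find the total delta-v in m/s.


V1 = sqrt(mu/r1) = 7548.21 m/s
dV1 = V1*(sqrt(2*r2/(r1+r2)) - 1) = 2122.03 m/s
V2 = sqrt(mu/r2) = 3528.73 m/s
dV2 = V2*(1 - sqrt(2*r1/(r1+r2))) = 1415.31 m/s
Total dV = 3537 m/s

3537 m/s


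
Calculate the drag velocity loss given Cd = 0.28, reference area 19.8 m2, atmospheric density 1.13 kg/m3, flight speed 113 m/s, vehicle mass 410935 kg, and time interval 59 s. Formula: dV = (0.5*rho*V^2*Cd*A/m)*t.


D = 0.5 * 1.13 * 113^2 * 0.28 * 19.8 = 39997.1 N
a = 39997.1 / 410935 = 0.0973 m/s2
dV = 0.0973 * 59 = 5.7 m/s

5.7 m/s


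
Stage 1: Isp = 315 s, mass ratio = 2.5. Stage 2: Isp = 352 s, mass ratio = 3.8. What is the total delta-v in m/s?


dV1 = 315 * 9.81 * ln(2.5) = 2831.5 m/s
dV2 = 352 * 9.81 * ln(3.8) = 4609.9 m/s
Total dV = 2831.5 + 4609.9 = 7441.4 m/s ~ 7441 m/s

7441 m/s


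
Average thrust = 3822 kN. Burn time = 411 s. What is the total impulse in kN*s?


It = 3822 * 411 = 1570842 kN*s

1570842 kN*s


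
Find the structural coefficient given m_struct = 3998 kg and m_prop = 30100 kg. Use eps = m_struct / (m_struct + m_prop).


eps = 3998 / (3998 + 30100) = 0.1173

0.1173


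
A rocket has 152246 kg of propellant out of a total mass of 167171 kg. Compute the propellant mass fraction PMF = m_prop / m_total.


PMF = 152246 / 167171 = 0.911

0.911


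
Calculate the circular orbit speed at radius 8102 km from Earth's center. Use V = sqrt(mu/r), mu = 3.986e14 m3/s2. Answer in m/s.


V = sqrt(3.986e14 / 8102000) = 7014 m/s

7014 m/s


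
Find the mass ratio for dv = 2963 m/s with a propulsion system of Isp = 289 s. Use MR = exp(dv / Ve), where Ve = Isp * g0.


Ve = 289 * 9.81 = 2835.09 m/s
MR = exp(2963 / 2835.09) = 2.844

2.844


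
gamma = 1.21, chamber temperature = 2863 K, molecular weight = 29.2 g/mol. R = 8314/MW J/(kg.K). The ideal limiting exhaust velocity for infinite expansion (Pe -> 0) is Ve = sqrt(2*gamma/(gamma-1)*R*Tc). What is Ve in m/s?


R = 8314 / 29.2 = 284.73 J/(kg.K)
Ve = sqrt(2 * 1.21 / (1.21 - 1) * 284.73 * 2863) = 3065 m/s

3065 m/s
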